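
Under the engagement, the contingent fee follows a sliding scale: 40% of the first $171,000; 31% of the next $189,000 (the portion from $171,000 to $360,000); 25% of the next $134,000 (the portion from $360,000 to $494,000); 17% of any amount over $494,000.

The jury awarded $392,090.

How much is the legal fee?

$135,012.50

First $171,000 at 40% = $68,400.00
Next $189,000 at 31% = $58,590.00
Remaining $32,090 at 25% = $8,022.50
Fee: $68,400.00 + $58,590.00 + $8,022.50 = $135,012.50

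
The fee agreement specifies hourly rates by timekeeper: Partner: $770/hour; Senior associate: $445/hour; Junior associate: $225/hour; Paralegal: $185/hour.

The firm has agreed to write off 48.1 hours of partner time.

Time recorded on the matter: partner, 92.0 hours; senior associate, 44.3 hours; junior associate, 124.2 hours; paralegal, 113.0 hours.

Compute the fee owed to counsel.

Partner: 92.0 × $770 = $70,840.00
Senior associate: 44.3 × $445 = $19,713.50
Junior associate: 124.2 × $225 = $27,945.00
Paralegal: 113.0 × $185 = $20,905.00
Subtotal: $139,403.50
Write-off: 48.1 × $770 = $37,037.00
Total: $139,403.50 − $37,037.00 = $102,366.50

$102,366.50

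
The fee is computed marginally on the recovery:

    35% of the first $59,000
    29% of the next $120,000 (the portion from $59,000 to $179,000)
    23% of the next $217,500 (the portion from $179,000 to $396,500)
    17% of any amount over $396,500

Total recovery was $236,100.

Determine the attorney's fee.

First $59,000 at 35% = $20,650.00
Next $120,000 at 29% = $34,800.00
Remaining $57,100 at 23% = $13,133.00
Fee: $20,650.00 + $34,800.00 + $13,133.00 = $68,583.00

$68,583.00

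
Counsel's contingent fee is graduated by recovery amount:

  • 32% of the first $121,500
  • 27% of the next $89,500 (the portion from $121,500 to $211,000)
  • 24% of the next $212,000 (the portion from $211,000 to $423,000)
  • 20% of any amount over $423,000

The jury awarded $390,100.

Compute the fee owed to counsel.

$106,029.00

First $121,500 at 32% = $38,880.00
Next $89,500 at 27% = $24,165.00
Remaining $179,100 at 24% = $42,984.00
Fee: $38,880.00 + $24,165.00 + $42,984.00 = $106,029.00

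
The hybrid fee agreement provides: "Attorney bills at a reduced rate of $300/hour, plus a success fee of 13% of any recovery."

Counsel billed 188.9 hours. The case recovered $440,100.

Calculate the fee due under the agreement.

Hourly: 188.9 × $300 = $56,670.00
Success fee: 13% of $440,100 = $57,213.00
Total: $56,670.00 + $57,213.00 = $113,883.00

$113,883.00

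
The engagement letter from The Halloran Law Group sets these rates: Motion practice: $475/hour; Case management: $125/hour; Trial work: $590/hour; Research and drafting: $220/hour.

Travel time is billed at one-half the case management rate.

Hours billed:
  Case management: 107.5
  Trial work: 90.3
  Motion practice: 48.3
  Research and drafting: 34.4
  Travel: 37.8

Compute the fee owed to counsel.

$99,587.50

Motion practice: 48.3 × $475 = $22,942.50
Case management: 107.5 × $125 = $13,437.50
Trial work: 90.3 × $590 = $53,277.00
Research and drafting: 34.4 × $220 = $7,568.00
Subtotal: $22,942.50 + $13,437.50 + $53,277.00 + $7,568.00 = $97,225.00
Travel: 37.8 × ($125 ÷ 2) = 37.8 × $62.50 = $2,362.50
Total: $97,225.00 + $2,362.50 = $99,587.50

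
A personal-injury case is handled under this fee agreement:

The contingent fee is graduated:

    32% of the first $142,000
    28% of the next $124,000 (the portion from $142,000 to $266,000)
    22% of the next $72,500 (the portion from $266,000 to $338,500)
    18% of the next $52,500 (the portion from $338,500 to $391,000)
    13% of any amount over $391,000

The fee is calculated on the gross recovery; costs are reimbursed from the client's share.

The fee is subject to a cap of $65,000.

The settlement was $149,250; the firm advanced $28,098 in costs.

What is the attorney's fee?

Fee base is the gross recovery, $149,250; costs are reimbursed separately.
First $142,000 at 32% = $45,440.00
Remaining $7,250 at 28% = $2,030.00
Fee: $45,440.00 + $2,030.00 = $47,470.00
$47,470.00 is under the $65,000 cap.

$47,470.00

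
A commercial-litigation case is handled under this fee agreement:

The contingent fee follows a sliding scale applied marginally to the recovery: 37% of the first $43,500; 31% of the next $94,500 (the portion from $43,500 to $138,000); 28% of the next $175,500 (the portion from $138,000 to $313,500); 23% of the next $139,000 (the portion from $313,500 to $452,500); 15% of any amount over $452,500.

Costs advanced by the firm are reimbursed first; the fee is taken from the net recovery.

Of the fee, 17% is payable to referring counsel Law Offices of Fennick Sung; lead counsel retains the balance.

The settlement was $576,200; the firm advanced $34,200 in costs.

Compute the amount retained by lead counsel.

$116,137.75

Fee base (net of costs): $576,200 − $34,200 = $542,000
First $43,500 at 37% = $16,095.00
Next $94,500 at 31% = $29,295.00
Next $175,500 at 28% = $49,140.00
Next $139,000 at 23% = $31,970.00
Remaining $89,500 at 15% = $13,425.00
Fee: $16,095.00 + $29,295.00 + $49,140.00 + $31,970.00 + $13,425.00 = $139,925.00
Referral share: 17% of $139,925.00 = $23,787.25; lead counsel retains $139,925.00 − $23,787.25 = $116,137.75.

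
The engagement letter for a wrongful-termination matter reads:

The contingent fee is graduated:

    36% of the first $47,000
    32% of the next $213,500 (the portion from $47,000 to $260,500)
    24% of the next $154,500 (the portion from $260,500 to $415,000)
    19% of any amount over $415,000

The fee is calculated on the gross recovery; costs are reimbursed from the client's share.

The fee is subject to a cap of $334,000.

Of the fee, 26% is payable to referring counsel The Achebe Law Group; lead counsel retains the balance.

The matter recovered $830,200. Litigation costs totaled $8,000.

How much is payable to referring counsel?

Fee base is the gross recovery, $830,200; costs are reimbursed separately.
First $47,000 at 36% = $16,920.00
Next $213,500 at 32% = $68,320.00
Next $154,500 at 24% = $37,080.00
Remaining $415,200 at 19% = $78,888.00
Fee: $16,920.00 + $68,320.00 + $37,080.00 + $78,888.00 = $201,208.00
$201,208.00 is under the $334,000 cap.
Referral share: 26% of $201,208.00 = $52,314.08; lead counsel retains $201,208.00 − $52,314.08 = $148,893.92.

$52,314.08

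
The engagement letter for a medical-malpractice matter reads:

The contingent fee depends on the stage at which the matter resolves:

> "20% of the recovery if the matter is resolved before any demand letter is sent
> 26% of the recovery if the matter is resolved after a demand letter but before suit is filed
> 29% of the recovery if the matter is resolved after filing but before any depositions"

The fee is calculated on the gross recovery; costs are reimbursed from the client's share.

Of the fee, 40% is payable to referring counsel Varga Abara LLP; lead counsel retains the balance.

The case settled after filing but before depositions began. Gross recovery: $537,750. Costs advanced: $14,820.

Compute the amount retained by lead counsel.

$93,568.50

Fee base is the gross recovery, $537,750; costs are reimbursed separately.
The matter settled after filing but before depositions began, so the 29% rate applies.
$537,750 × 29% = $155,947.50
Referral share: 40% of $155,947.50 = $62,379.00; lead counsel retains $155,947.50 − $62,379.00 = $93,568.50.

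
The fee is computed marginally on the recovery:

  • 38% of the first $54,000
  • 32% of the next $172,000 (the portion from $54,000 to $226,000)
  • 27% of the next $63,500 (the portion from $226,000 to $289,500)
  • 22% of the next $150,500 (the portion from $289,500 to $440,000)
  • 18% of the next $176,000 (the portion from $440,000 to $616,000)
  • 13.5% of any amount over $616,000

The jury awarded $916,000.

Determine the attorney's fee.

$197,995.00

First $54,000 at 38% = $20,520.00
Next $172,000 at 32% = $55,040.00
Next $63,500 at 27% = $17,145.00
Next $150,500 at 22% = $33,110.00
Next $176,000 at 18% = $31,680.00
Remaining $300,000 at 13.5% = $40,500.00
Fee: $20,520.00 + $55,040.00 + $17,145.00 + $33,110.00 + $31,680.00 + $40,500.00 = $197,995.00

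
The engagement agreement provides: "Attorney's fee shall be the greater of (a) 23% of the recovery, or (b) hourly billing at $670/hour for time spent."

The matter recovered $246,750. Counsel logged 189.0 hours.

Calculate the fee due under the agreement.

$126,630.00

(a) 23% of $246,750 = $56,752.50
(b) 189.0 × $670 = $126,630.00
The greater is (b): $126,630.00.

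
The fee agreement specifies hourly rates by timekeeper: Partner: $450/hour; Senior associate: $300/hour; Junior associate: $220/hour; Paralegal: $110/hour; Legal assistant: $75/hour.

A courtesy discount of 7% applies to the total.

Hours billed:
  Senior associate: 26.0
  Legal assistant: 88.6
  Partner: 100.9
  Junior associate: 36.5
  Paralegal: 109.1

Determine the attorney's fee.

$74,289.33

Partner: 100.9 × $450 = $45,405.00
Senior associate: 26.0 × $300 = $7,800.00
Junior associate: 36.5 × $220 = $8,030.00
Paralegal: 109.1 × $110 = $12,001.00
Legal assistant: 88.6 × $75 = $6,645.00
Subtotal: $79,881.00
Less 7% discount: −$5,591.67
Total: $79,881.00 − $5,591.67 = $74,289.33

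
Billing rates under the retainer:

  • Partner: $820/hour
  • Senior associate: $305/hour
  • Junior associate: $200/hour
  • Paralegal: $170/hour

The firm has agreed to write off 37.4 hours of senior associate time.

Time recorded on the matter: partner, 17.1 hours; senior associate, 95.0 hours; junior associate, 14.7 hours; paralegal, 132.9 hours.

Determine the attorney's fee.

Partner: 17.1 × $820 = $14,022.00
Senior associate: 95.0 × $305 = $28,975.00
Junior associate: 14.7 × $200 = $2,940.00
Paralegal: 132.9 × $170 = $22,593.00
Subtotal: $68,530.00
Write-off: 37.4 × $305 = $11,407.00
Total: $68,530.00 − $11,407.00 = $57,123.00

$57,123.00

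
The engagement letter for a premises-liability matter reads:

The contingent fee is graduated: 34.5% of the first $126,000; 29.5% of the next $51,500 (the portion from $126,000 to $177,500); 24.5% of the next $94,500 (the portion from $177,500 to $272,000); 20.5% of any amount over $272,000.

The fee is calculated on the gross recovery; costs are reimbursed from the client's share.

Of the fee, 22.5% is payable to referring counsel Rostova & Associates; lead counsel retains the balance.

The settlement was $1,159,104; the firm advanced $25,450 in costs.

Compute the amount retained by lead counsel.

$204,345.27

Fee base is the gross recovery, $1,159,104; costs are reimbursed separately.
First $126,000 at 34.5% = $43,470.00
Next $51,500 at 29.5% = $15,192.50
Next $94,500 at 24.5% = $23,152.50
Remaining $887,104 at 20.5% = $181,856.32
Fee: $43,470.00 + $15,192.50 + $23,152.50 + $181,856.32 = $263,671.32
Referral share: 22.5% of $263,671.32 = $59,326.05; lead counsel retains $263,671.32 − $59,326.05 = $204,345.27.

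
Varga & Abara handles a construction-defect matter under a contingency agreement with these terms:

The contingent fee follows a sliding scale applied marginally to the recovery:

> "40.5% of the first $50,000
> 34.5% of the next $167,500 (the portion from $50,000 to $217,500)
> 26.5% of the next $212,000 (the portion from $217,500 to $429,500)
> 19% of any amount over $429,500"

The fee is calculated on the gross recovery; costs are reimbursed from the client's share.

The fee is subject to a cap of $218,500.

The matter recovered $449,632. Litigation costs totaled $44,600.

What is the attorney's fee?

$138,042.58

Fee base is the gross recovery, $449,632; costs are reimbursed separately.
First $50,000 at 40.5% = $20,250.00
Next $167,500 at 34.5% = $57,787.50
Next $212,000 at 26.5% = $56,180.00
Remaining $20,132 at 19% = $3,825.08
Fee: $20,250.00 + $57,787.50 + $56,180.00 + $3,825.08 = $138,042.58
$138,042.58 is under the $218,500 cap.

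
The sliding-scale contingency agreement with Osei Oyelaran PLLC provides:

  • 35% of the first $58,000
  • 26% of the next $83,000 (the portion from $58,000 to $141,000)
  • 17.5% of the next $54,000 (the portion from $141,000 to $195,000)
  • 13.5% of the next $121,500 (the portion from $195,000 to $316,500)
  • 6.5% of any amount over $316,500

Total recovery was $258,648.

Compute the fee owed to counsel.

First $58,000 at 35% = $20,300.00
Next $83,000 at 26% = $21,580.00
Next $54,000 at 17.5% = $9,450.00
Remaining $63,648 at 13.5% = $8,592.48
Fee: $20,300.00 + $21,580.00 + $9,450.00 + $8,592.48 = $59,922.48

$59,922.48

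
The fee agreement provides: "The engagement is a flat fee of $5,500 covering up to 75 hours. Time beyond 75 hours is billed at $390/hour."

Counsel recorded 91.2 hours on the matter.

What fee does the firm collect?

$11,818.00

Flat fee: $5,500.00
Excess hours: 91.2 − 75 = 16.2
Overrun: 16.2 × $390 = $6,318.00
Total: $5,500.00 + $6,318.00 = $11,818.00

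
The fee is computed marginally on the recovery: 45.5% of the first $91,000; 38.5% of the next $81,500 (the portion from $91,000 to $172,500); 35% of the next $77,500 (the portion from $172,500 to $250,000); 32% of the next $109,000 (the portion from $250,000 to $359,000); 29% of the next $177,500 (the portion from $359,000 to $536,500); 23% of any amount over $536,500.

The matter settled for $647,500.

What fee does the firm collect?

First $91,000 at 45.5% = $41,405.00
Next $81,500 at 38.5% = $31,377.50
Next $77,500 at 35% = $27,125.00
Next $109,000 at 32% = $34,880.00
Next $177,500 at 29% = $51,475.00
Remaining $111,000 at 23% = $25,530.00
Fee: $41,405.00 + $31,377.50 + $27,125.00 + $34,880.00 + $51,475.00 + $25,530.00 = $211,792.50

$211,792.50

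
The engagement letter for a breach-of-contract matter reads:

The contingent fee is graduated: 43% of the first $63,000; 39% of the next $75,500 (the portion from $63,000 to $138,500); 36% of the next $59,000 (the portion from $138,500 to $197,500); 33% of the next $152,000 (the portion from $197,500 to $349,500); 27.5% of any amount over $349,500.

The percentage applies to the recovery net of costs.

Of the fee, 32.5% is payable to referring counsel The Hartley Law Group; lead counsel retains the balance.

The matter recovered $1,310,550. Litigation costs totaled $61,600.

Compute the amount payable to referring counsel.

$121,967.22

Fee base (net of costs): $1,310,550 − $61,600 = $1,248,950
First $63,000 at 43% = $27,090.00
Next $75,500 at 39% = $29,445.00
Next $59,000 at 36% = $21,240.00
Next $152,000 at 33% = $50,160.00
Remaining $899,450 at 27.5% = $247,348.75
Fee: $27,090.00 + $29,445.00 + $21,240.00 + $50,160.00 + $247,348.75 = $375,283.75
Referral share: 32.5% of $375,283.75 = $121,967.22; lead counsel retains $375,283.75 − $121,967.22 = $253,316.53.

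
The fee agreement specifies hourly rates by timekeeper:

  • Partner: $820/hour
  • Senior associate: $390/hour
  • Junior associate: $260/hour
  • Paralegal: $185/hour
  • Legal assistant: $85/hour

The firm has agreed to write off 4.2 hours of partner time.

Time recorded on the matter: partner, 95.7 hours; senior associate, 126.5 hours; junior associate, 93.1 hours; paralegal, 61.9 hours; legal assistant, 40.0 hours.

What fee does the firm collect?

$163,422.50

Partner: 95.7 × $820 = $78,474.00
Senior associate: 126.5 × $390 = $49,335.00
Junior associate: 93.1 × $260 = $24,206.00
Paralegal: 61.9 × $185 = $11,451.50
Legal assistant: 40.0 × $85 = $3,400.00
Subtotal: $166,866.50
Write-off: 4.2 × $820 = $3,444.00
Total: $166,866.50 − $3,444.00 = $163,422.50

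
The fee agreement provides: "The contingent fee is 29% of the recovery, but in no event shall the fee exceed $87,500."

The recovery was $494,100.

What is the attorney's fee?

29% of $494,100 = $143,289.00
That exceeds the $87,500 cap, so the fee is capped at $87,500.

$87,500.00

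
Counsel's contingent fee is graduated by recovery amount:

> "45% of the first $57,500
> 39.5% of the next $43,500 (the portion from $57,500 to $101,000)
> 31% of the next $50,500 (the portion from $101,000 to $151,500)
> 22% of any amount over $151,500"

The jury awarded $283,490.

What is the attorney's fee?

First $57,500 at 45% = $25,875.00
Next $43,500 at 39.5% = $17,182.50
Next $50,500 at 31% = $15,655.00
Remaining $131,990 at 22% = $29,037.80
Fee: $25,875.00 + $17,182.50 + $15,655.00 + $29,037.80 = $87,750.30

$87,750.30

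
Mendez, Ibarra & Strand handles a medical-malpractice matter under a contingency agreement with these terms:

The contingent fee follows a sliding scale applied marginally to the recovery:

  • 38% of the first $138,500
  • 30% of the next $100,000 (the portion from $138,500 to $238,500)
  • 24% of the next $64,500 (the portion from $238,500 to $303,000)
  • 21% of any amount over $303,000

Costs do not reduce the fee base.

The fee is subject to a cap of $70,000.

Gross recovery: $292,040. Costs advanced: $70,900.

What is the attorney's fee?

Fee base is the gross recovery, $292,040; costs are reimbursed separately.
First $138,500 at 38% = $52,630.00
Next $100,000 at 30% = $30,000.00
Remaining $53,540 at 24% = $12,849.60
Fee: $52,630.00 + $30,000.00 + $12,849.60 = $95,479.60
$95,479.60 exceeds the $70,000 cap, so the fee is capped at $70,000.00.

$70,000.00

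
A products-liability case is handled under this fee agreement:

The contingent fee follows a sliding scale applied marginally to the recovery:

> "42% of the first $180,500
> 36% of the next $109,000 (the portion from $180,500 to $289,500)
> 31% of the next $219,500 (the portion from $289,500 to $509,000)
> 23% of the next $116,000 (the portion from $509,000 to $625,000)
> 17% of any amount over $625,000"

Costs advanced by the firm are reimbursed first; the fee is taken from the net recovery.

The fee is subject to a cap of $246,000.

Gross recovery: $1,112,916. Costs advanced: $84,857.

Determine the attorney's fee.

$246,000.00

Fee base (net of costs): $1,112,916 − $84,857 = $1,028,059
First $180,500 at 42% = $75,810.00
Next $109,000 at 36% = $39,240.00
Next $219,500 at 31% = $68,045.00
Next $116,000 at 23% = $26,680.00
Remaining $403,059 at 17% = $68,520.03
Fee: $75,810.00 + $39,240.00 + $68,045.00 + $26,680.00 + $68,520.03 = $278,295.03
$278,295.03 exceeds the $246,000 cap, so the fee is capped at $246,000.00.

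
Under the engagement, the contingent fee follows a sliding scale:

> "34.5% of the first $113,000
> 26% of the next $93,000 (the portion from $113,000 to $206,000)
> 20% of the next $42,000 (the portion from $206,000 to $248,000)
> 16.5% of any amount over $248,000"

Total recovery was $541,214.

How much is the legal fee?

$119,945.31

First $113,000 at 34.5% = $38,985.00
Next $93,000 at 26% = $24,180.00
Next $42,000 at 20% = $8,400.00
Remaining $293,214 at 16.5% = $48,380.31
Fee: $38,985.00 + $24,180.00 + $8,400.00 + $48,380.31 = $119,945.31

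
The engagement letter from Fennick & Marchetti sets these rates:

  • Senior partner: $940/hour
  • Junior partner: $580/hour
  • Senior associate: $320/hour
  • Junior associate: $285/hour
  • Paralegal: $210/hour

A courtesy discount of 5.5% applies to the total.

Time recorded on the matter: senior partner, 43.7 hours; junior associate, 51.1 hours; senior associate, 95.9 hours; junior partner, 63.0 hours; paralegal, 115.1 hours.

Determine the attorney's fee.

Senior partner: 43.7 × $940 = $41,078.00
Junior partner: 63.0 × $580 = $36,540.00
Senior associate: 95.9 × $320 = $30,688.00
Junior associate: 51.1 × $285 = $14,563.50
Paralegal: 115.1 × $210 = $24,171.00
Subtotal: $147,040.50
Less 5.5% discount: −$8,087.23
Total: $147,040.50 − $8,087.23 = $138,953.27

$138,953.27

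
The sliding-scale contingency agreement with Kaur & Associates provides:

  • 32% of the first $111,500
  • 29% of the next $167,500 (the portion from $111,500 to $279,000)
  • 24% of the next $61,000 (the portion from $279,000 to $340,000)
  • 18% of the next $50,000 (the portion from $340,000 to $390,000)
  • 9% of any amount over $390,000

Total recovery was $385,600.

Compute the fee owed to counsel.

First $111,500 at 32% = $35,680.00
Next $167,500 at 29% = $48,575.00
Next $61,000 at 24% = $14,640.00
Remaining $45,600 at 18% = $8,208.00
Fee: $35,680.00 + $48,575.00 + $14,640.00 + $8,208.00 = $107,103.00

$107,103.00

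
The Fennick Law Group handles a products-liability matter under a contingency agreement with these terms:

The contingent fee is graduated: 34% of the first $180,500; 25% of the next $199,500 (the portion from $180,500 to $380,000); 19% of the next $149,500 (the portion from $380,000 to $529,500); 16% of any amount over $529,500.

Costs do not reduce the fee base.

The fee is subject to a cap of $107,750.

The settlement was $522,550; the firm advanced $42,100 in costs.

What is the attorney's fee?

Fee base is the gross recovery, $522,550; costs are reimbursed separately.
First $180,500 at 34% = $61,370.00
Next $199,500 at 25% = $49,875.00
Remaining $142,550 at 19% = $27,084.50
Fee: $61,370.00 + $49,875.00 + $27,084.50 = $138,329.50
$138,329.50 exceeds the $107,750 cap, so the fee is capped at $107,750.00.

$107,750.00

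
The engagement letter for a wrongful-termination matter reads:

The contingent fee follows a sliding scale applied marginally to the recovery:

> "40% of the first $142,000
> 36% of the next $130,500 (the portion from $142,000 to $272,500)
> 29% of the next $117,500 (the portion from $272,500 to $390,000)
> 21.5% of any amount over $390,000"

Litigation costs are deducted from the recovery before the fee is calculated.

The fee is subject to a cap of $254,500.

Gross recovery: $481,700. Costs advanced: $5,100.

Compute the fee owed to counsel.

$156,474.00

Fee base (net of costs): $481,700 − $5,100 = $476,600
First $142,000 at 40% = $56,800.00
Next $130,500 at 36% = $46,980.00
Next $117,500 at 29% = $34,075.00
Remaining $86,600 at 21.5% = $18,619.00
Fee: $56,800.00 + $46,980.00 + $34,075.00 + $18,619.00 = $156,474.00
$156,474.00 is under the $254,500 cap.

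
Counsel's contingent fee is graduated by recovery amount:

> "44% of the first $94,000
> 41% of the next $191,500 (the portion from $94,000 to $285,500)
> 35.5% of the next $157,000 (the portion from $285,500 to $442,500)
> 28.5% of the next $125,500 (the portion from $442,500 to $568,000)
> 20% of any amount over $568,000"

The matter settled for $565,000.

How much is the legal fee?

$210,522.50

First $94,000 at 44% = $41,360.00
Next $191,500 at 41% = $78,515.00
Next $157,000 at 35.5% = $55,735.00
Remaining $122,500 at 28.5% = $34,912.50
Fee: $41,360.00 + $78,515.00 + $55,735.00 + $34,912.50 = $210,522.50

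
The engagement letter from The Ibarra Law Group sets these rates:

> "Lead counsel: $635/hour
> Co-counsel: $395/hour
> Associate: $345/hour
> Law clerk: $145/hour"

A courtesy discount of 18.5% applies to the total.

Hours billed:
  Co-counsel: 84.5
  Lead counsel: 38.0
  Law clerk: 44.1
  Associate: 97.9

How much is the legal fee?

$79,607.16

Lead counsel: 38.0 × $635 = $24,130.00
Co-counsel: 84.5 × $395 = $33,377.50
Associate: 97.9 × $345 = $33,775.50
Law clerk: 44.1 × $145 = $6,394.50
Subtotal: $97,677.50
Less 18.5% discount: −$18,070.34
Total: $97,677.50 − $18,070.34 = $79,607.16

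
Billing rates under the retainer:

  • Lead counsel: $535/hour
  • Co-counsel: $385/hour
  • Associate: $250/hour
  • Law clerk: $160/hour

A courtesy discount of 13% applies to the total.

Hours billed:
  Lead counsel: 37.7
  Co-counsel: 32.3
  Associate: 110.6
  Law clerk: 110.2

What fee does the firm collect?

$67,761.69

Lead counsel: 37.7 × $535 = $20,169.50
Co-counsel: 32.3 × $385 = $12,435.50
Associate: 110.6 × $250 = $27,650.00
Law clerk: 110.2 × $160 = $17,632.00
Subtotal: $77,887.00
Less 13% discount: −$10,125.31
Total: $77,887.00 − $10,125.31 = $67,761.69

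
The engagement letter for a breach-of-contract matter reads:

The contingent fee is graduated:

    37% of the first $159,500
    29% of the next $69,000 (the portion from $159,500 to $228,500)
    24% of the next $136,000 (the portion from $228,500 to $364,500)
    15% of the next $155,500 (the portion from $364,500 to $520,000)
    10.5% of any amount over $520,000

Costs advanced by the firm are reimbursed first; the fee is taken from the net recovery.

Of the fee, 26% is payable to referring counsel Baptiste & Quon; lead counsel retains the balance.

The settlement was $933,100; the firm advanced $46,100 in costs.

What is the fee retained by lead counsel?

$128,408.50

Fee base (net of costs): $933,100 − $46,100 = $887,000
First $159,500 at 37% = $59,015.00
Next $69,000 at 29% = $20,010.00
Next $136,000 at 24% = $32,640.00
Next $155,500 at 15% = $23,325.00
Remaining $367,000 at 10.5% = $38,535.00
Fee: $59,015.00 + $20,010.00 + $32,640.00 + $23,325.00 + $38,535.00 = $173,525.00
Referral share: 26% of $173,525.00 = $45,116.50; lead counsel retains $173,525.00 − $45,116.50 = $128,408.50.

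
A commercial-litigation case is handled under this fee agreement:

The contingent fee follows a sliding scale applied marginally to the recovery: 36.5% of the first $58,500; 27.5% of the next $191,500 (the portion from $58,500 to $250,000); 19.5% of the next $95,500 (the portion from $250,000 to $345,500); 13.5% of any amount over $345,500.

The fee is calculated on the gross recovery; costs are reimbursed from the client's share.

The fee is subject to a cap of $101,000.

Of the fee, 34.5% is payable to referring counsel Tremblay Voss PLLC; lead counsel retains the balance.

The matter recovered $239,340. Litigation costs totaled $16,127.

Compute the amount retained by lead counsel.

Fee base is the gross recovery, $239,340; costs are reimbursed separately.
First $58,500 at 36.5% = $21,352.50
Remaining $180,840 at 27.5% = $49,731.00
Fee: $21,352.50 + $49,731.00 = $71,083.50
$71,083.50 is under the $101,000 cap.
Referral share: 34.5% of $71,083.50 = $24,523.81; lead counsel retains $71,083.50 − $24,523.81 = $46,559.69.

$46,559.69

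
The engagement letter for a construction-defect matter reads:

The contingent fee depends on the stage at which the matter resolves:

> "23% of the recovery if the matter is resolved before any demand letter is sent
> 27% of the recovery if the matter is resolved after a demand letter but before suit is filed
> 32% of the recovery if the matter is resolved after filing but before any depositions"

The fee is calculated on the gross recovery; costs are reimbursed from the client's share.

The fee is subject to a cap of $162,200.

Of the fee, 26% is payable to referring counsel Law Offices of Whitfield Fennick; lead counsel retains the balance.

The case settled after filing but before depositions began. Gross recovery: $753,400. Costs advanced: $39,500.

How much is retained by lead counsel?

Fee base is the gross recovery, $753,400; costs are reimbursed separately.
The matter settled after filing but before depositions began, so the 32% rate applies.
$753,400 × 32% = $241,088.00
$241,088.00 exceeds the $162,200 cap, so the fee is capped at $162,200.00.
Referral share: 26% of $162,200.00 = $42,172.00; lead counsel retains $162,200.00 − $42,172.00 = $120,028.00.

$120,028.00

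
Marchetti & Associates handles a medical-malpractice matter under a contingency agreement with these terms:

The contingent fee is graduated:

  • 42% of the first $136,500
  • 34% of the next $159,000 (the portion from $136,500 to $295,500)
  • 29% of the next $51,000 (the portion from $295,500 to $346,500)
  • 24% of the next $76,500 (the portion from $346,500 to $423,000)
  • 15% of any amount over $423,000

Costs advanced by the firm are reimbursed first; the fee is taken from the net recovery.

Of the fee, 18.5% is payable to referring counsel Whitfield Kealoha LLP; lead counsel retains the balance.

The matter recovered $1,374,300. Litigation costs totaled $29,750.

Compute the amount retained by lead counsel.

$230,459.59

Fee base (net of costs): $1,374,300 − $29,750 = $1,344,550
First $136,500 at 42% = $57,330.00
Next $159,000 at 34% = $54,060.00
Next $51,000 at 29% = $14,790.00
Next $76,500 at 24% = $18,360.00
Remaining $921,550 at 15% = $138,232.50
Fee: $57,330.00 + $54,060.00 + $14,790.00 + $18,360.00 + $138,232.50 = $282,772.50
Referral share: 18.5% of $282,772.50 = $52,312.91; lead counsel retains $282,772.50 − $52,312.91 = $230,459.59.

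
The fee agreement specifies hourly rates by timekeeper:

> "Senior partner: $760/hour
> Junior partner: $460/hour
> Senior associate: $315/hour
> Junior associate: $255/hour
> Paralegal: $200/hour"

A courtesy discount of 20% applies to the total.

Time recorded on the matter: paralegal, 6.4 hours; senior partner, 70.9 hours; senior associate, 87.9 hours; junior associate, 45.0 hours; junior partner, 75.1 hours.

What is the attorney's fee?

$103,098.80

Senior partner: 70.9 × $760 = $53,884.00
Junior partner: 75.1 × $460 = $34,546.00
Senior associate: 87.9 × $315 = $27,688.50
Junior associate: 45.0 × $255 = $11,475.00
Paralegal: 6.4 × $200 = $1,280.00
Subtotal: $128,873.50
Less 20% discount: −$25,774.70
Total: $128,873.50 − $25,774.70 = $103,098.80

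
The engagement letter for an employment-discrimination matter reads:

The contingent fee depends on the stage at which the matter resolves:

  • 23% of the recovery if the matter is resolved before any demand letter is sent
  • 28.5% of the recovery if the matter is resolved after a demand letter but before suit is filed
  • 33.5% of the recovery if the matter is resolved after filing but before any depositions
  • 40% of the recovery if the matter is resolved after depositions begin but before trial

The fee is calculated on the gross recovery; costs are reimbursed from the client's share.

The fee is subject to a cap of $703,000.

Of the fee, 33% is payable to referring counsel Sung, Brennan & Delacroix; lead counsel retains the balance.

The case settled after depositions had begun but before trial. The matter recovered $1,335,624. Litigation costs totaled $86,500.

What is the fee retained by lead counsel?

$357,947.23

Fee base is the gross recovery, $1,335,624; costs are reimbursed separately.
The matter settled after depositions had begun but before trial, so the 40% rate applies.
$1,335,624 × 40% = $534,249.60
$534,249.60 is under the $703,000 cap.
Referral share: 33% of $534,249.60 = $176,302.37; lead counsel retains $534,249.60 − $176,302.37 = $357,947.23.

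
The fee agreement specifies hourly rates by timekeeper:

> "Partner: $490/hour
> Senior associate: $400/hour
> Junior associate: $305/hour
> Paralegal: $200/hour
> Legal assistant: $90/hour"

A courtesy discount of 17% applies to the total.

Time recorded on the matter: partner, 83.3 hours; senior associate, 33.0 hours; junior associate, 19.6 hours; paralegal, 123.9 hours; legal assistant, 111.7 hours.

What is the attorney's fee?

$78,707.24

Partner: 83.3 × $490 = $40,817.00
Senior associate: 33.0 × $400 = $13,200.00
Junior associate: 19.6 × $305 = $5,978.00
Paralegal: 123.9 × $200 = $24,780.00
Legal assistant: 111.7 × $90 = $10,053.00
Subtotal: $94,828.00
Less 17% discount: −$16,120.76
Total: $94,828.00 − $16,120.76 = $78,707.24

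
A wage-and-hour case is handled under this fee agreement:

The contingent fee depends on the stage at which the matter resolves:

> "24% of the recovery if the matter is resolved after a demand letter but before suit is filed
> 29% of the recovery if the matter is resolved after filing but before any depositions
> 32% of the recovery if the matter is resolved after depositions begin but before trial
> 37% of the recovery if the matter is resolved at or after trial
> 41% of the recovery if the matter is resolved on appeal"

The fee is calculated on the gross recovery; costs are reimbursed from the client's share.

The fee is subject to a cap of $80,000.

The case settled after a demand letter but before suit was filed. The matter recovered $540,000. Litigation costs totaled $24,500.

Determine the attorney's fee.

$80,000.00

Fee base is the gross recovery, $540,000; costs are reimbursed separately.
The matter settled after a demand letter but before suit was filed, so the 24% rate applies.
$540,000 × 24% = $129,600.00
$129,600.00 exceeds the $80,000 cap, so the fee is capped at $80,000.00.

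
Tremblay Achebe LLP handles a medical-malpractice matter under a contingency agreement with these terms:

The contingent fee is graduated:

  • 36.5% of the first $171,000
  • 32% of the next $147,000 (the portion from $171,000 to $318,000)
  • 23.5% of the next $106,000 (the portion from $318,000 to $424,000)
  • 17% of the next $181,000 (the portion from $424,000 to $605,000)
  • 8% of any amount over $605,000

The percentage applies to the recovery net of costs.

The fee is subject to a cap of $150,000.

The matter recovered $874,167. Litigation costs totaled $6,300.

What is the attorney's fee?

Fee base (net of costs): $874,167 − $6,300 = $867,867
First $171,000 at 36.5% = $62,415.00
Next $147,000 at 32% = $47,040.00
Next $106,000 at 23.5% = $24,910.00
Next $181,000 at 17% = $30,770.00
Remaining $262,867 at 8% = $21,029.36
Fee: $62,415.00 + $47,040.00 + $24,910.00 + $30,770.00 + $21,029.36 = $186,164.36
$186,164.36 exceeds the $150,000 cap, so the fee is capped at $150,000.00.

$150,000.00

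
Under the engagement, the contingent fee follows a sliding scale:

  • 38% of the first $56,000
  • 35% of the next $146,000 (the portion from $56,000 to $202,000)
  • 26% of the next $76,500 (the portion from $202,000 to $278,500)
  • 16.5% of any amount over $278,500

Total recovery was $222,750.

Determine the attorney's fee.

First $56,000 at 38% = $21,280.00
Next $146,000 at 35% = $51,100.00
Remaining $20,750 at 26% = $5,395.00
Fee: $21,280.00 + $51,100.00 + $5,395.00 = $77,775.00

$77,775.00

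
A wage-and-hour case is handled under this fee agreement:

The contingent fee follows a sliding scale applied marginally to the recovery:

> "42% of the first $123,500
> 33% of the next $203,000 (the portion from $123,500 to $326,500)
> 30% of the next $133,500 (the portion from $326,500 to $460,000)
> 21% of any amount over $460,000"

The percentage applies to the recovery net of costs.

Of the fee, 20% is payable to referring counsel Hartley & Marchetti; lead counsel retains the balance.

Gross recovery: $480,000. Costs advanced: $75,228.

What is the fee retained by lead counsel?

Fee base (net of costs): $480,000 − $75,228 = $404,772
First $123,500 at 42% = $51,870.00
Next $203,000 at 33% = $66,990.00
Remaining $78,272 at 30% = $23,481.60
Fee: $51,870.00 + $66,990.00 + $23,481.60 = $142,341.60
Referral share: 20% of $142,341.60 = $28,468.32; lead counsel retains $142,341.60 − $28,468.32 = $113,873.28.

$113,873.28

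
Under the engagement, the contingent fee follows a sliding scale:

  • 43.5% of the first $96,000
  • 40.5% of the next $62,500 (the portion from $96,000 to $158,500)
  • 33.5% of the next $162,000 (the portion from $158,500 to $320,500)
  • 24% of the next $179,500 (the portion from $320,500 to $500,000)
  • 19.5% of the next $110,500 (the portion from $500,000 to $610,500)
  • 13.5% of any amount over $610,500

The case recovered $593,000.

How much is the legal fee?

$182,557.50

First $96,000 at 43.5% = $41,760.00
Next $62,500 at 40.5% = $25,312.50
Next $162,000 at 33.5% = $54,270.00
Next $179,500 at 24% = $43,080.00
Remaining $93,000 at 19.5% = $18,135.00
Fee: $41,760.00 + $25,312.50 + $54,270.00 + $43,080.00 + $18,135.00 = $182,557.50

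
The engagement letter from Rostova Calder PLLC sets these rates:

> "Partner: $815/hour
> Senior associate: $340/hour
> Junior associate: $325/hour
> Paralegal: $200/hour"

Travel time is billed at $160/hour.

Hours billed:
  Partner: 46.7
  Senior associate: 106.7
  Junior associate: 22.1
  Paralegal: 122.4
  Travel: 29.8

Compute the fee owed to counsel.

$110,769.00

Partner: 46.7 × $815 = $38,060.50
Senior associate: 106.7 × $340 = $36,278.00
Junior associate: 22.1 × $325 = $7,182.50
Paralegal: 122.4 × $200 = $24,480.00
Subtotal: $38,060.50 + $36,278.00 + $7,182.50 + $24,480.00 = $106,001.00
Travel: 29.8 × $160 = $4,768.00
Total: $106,001.00 + $4,768.00 = $110,769.00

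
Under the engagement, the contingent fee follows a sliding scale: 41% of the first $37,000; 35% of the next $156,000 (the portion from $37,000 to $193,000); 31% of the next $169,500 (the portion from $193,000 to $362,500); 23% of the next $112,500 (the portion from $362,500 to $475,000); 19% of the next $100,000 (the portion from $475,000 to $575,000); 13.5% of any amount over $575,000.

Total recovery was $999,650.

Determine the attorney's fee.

First $37,000 at 41% = $15,170.00
Next $156,000 at 35% = $54,600.00
Next $169,500 at 31% = $52,545.00
Next $112,500 at 23% = $25,875.00
Next $100,000 at 19% = $19,000.00
Remaining $424,650 at 13.5% = $57,327.75
Fee: $15,170.00 + $54,600.00 + $52,545.00 + $25,875.00 + $19,000.00 + $57,327.75 = $224,517.75

$224,517.75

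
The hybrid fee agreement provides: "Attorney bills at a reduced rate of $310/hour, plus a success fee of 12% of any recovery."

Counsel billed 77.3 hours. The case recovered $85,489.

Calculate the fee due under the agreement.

Hourly: 77.3 × $310 = $23,963.00
Success fee: 12% of $85,489 = $10,258.68
Total: $23,963.00 + $10,258.68 = $34,221.68

$34,221.68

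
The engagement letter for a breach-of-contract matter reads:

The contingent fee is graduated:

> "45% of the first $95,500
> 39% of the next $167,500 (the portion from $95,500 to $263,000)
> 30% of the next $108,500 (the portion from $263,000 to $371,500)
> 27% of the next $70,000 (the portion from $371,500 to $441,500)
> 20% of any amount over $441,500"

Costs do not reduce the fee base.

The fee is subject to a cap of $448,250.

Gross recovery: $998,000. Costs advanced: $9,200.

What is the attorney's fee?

Fee base is the gross recovery, $998,000; costs are reimbursed separately.
First $95,500 at 45% = $42,975.00
Next $167,500 at 39% = $65,325.00
Next $108,500 at 30% = $32,550.00
Next $70,000 at 27% = $18,900.00
Remaining $556,500 at 20% = $111,300.00
Fee: $42,975.00 + $65,325.00 + $32,550.00 + $18,900.00 + $111,300.00 = $271,050.00
$271,050.00 is under the $448,250 cap.

$271,050.00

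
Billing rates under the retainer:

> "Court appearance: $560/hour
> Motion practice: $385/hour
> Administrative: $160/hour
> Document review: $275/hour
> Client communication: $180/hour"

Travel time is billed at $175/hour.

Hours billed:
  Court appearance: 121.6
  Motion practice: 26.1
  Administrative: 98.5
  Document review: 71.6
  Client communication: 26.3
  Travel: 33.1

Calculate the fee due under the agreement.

$124,121.00

Court appearance: 121.6 × $560 = $68,096.00
Motion practice: 26.1 × $385 = $10,048.50
Administrative: 98.5 × $160 = $15,760.00
Document review: 71.6 × $275 = $19,690.00
Client communication: 26.3 × $180 = $4,734.00
Subtotal: $68,096.00 + $10,048.50 + $15,760.00 + $19,690.00 + $4,734.00 = $118,328.50
Travel: 33.1 × $175 = $5,792.50
Total: $118,328.50 + $5,792.50 = $124,121.00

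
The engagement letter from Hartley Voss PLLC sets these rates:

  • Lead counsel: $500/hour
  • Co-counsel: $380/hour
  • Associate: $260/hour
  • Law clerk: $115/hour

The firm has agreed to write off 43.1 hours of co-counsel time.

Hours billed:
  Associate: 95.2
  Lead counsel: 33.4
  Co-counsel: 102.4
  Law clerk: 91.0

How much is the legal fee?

Lead counsel: 33.4 × $500 = $16,700.00
Co-counsel: 102.4 × $380 = $38,912.00
Associate: 95.2 × $260 = $24,752.00
Law clerk: 91.0 × $115 = $10,465.00
Subtotal: $90,829.00
Write-off: 43.1 × $380 = $16,378.00
Total: $90,829.00 − $16,378.00 = $74,451.00

$74,451.00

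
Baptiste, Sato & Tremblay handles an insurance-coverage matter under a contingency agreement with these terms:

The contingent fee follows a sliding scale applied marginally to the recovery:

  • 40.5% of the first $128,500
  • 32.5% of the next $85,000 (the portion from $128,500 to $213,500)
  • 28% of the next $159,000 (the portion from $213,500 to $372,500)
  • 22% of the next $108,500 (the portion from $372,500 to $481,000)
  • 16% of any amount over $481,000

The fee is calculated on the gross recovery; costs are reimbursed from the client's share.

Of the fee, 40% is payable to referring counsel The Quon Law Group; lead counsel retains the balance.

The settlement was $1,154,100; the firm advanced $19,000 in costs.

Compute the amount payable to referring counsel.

Fee base is the gross recovery, $1,154,100; costs are reimbursed separately.
First $128,500 at 40.5% = $52,042.50
Next $85,000 at 32.5% = $27,625.00
Next $159,000 at 28% = $44,520.00
Next $108,500 at 22% = $23,870.00
Remaining $673,100 at 16% = $107,696.00
Fee: $52,042.50 + $27,625.00 + $44,520.00 + $23,870.00 + $107,696.00 = $255,753.50
Referral share: 40% of $255,753.50 = $102,301.40; lead counsel retains $255,753.50 − $102,301.40 = $153,452.10.

$102,301.40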